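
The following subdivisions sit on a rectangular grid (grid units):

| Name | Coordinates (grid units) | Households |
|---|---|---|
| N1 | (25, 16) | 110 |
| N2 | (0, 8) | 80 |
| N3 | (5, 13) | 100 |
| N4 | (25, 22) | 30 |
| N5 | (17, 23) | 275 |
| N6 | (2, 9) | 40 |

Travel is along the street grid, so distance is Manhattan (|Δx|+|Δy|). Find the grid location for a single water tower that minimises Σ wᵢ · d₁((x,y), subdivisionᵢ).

(17, 16)

Manhattan distance separates: Σwᵢ(|x−xᵢ|+|y−yᵢ|) = Σwᵢ|x−xᵢ| + Σwᵢ|y−yᵢ|, so x and y are optimised independently as 1-D weighted medians.
Total weight W = 635; half = 317.5.
x-coordinate, sorted with cumulative weight:
  x=0 (N2, w=80) cum 80
  x=2 (N6, w=40) cum 120
  x=5 (N3, w=100) cum 220
  x=17 (N5, w=275) cum 495  ← median
  x=25 (N1, w=110) cum 605
  x=25 (N4, w=30) cum 635
⇒ x* = 17
y-coordinate, sorted with cumulative weight:
  y=8 (N2, w=80) cum 80
  y=9 (N6, w=40) cum 120
  y=13 (N3, w=100) cum 220
  y=16 (N1, w=110) cum 330  ← median
  y=22 (N4, w=30) cum 360
  y=23 (N5, w=275) cum 635
⇒ y* = 16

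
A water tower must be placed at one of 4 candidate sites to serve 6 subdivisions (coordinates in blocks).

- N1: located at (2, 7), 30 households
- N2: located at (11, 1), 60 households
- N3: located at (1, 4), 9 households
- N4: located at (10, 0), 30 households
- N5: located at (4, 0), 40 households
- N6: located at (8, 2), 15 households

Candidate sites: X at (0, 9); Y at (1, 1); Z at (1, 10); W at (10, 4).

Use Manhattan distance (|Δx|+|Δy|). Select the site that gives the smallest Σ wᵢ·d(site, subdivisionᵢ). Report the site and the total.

Total weighted distance at each candidate:
  X (0, 9): total = 2629
  Y (1, 1): total = 1417
  Z (1, 10): total = 2629
  W (10, 4): total = 1231
Minimum is at W with total 1231 blocks.

W, total 1231 blocks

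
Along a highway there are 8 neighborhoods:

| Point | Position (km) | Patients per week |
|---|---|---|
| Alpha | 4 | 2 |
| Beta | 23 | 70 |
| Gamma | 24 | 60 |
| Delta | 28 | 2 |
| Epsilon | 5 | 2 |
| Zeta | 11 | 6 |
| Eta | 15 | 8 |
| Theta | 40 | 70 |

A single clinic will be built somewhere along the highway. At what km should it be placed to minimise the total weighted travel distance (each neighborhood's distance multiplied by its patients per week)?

x = 24

For a sum of weighted absolute distances on a line, the optimum is the weighted median (not the mean). Total weight W = 220; half-weight = 110.
Sort by position and accumulate weight:
  km 4 (Alpha, w=2) → cum 2
  km 5 (Epsilon, w=2) → cum 4
  km 11 (Zeta, w=6) → cum 10
  km 15 (Eta, w=8) → cum 18
  km 23 (Beta, w=70) → cum 88
  km 24 (Gamma, w=60) → cum 148  ≥ 110 → median here
  km 28 (Delta, w=2) → cum 150
  km 40 (Theta, w=70) → cum 220
Optimal location: km 24.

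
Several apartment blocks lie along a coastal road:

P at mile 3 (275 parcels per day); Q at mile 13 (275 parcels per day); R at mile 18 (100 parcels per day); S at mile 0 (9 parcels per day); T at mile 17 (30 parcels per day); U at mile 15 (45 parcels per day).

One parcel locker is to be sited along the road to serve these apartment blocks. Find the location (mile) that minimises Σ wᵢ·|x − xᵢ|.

x = 13

For a sum of weighted absolute distances on a line, the optimum is the weighted median (not the mean). Total weight W = 734; half-weight = 367.
Sort by position and accumulate weight:
  mile 0 (S, w=9) → cum 9
  mile 3 (P, w=275) → cum 284
  mile 13 (Q, w=275) → cum 559  ≥ 367 → median here
  mile 15 (U, w=45) → cum 604
  mile 17 (T, w=30) → cum 634
  mile 18 (R, w=100) → cum 734
Optimal location: mile 13.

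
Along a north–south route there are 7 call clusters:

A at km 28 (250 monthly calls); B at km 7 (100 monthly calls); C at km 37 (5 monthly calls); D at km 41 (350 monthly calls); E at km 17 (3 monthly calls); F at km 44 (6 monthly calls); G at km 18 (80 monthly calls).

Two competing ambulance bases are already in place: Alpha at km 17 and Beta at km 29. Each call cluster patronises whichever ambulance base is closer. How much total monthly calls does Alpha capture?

183

The indifferent point is the midpoint (17+29)/2 = 23; call clusters left of it (closer to Alpha at 17) go to Alpha, those right go to Beta.
  B at 7 (w=100) → Alpha
  E at 17 (w=3) → Alpha
  G at 18 (w=80) → Alpha
  A at 28 (w=250) → Beta
  C at 37 (w=5) → Beta
  D at 41 (w=350) → Beta
  F at 44 (w=6) → Beta
Alpha captures 183; Beta captures 611.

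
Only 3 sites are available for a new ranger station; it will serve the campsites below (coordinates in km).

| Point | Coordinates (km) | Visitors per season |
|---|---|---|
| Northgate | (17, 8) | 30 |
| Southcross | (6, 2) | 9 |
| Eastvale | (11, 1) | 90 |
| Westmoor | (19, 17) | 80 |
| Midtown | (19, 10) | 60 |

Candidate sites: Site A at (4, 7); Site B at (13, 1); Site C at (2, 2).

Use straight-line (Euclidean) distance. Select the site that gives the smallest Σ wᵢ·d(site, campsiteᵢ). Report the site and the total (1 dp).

Site B, total 2501.5 km

Total weighted distance at each candidate:
  Site A (4, 7): total = 3629.4
  Site B (13, 1): total = 2501.5
  Site C (2, 2): total = 4276.7
Minimum is at Site B with total 2501.5 km.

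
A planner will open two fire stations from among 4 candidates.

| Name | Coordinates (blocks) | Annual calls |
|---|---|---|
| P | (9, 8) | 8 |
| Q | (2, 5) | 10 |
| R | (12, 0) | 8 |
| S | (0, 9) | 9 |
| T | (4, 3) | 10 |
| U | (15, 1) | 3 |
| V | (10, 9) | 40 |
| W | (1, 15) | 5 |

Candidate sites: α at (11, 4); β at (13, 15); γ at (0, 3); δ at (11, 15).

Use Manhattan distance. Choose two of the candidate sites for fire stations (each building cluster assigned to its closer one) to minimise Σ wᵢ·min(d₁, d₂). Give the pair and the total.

{α, γ}, total 548

Evaluate every pair (each demand assigned to the nearer of the two):
  {α, γ}: total = 548
  {γ, δ}: total = 707
  {α, δ}: total = 723
  {α, β}: total = 733
  {β, γ}: total = 810
  {β, δ}: total = 1111
Best pair: {α, γ} with total 548.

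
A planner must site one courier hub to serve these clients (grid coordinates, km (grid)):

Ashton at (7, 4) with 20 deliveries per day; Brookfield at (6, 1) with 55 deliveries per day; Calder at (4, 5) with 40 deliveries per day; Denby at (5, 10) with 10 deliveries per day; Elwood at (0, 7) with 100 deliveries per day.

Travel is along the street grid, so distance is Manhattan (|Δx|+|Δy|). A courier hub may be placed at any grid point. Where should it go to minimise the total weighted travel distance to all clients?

(4, 5)

Manhattan distance separates: Σwᵢ(|x−xᵢ|+|y−yᵢ|) = Σwᵢ|x−xᵢ| + Σwᵢ|y−yᵢ|, so x and y are optimised independently as 1-D weighted medians.
Total weight W = 225; half = 112.5.
x-coordinate, sorted with cumulative weight:
  x=0 (Elwood, w=100) cum 100
  x=4 (Calder, w=40) cum 140  ← median
  x=5 (Denby, w=10) cum 150
  x=6 (Brookfield, w=55) cum 205
  x=7 (Ashton, w=20) cum 225
⇒ x* = 4
y-coordinate, sorted with cumulative weight:
  y=1 (Brookfield, w=55) cum 55
  y=4 (Ashton, w=20) cum 75
  y=5 (Calder, w=40) cum 115  ← median
  y=7 (Elwood, w=100) cum 215
  y=10 (Denby, w=10) cum 225
⇒ y* = 5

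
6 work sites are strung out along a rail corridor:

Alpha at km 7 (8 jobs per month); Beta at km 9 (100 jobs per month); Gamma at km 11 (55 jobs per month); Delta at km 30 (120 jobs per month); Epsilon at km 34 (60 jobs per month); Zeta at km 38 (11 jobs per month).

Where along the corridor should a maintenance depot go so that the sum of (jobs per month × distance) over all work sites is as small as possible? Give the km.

x = 30

For a sum of weighted absolute distances on a line, the optimum is the weighted median (not the mean). Total weight W = 354; half-weight = 177.
Sort by position and accumulate weight:
  km 7 (Alpha, w=8) → cum 8
  km 9 (Beta, w=100) → cum 108
  km 11 (Gamma, w=55) → cum 163
  km 30 (Delta, w=120) → cum 283  ≥ 177 → median here
  km 34 (Epsilon, w=60) → cum 343
  km 38 (Zeta, w=11) → cum 354
Optimal location: km 30.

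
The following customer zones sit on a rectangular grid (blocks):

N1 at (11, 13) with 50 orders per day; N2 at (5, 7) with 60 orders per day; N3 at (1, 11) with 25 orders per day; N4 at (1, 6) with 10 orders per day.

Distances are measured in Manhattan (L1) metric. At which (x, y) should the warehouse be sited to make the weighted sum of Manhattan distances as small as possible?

(5, 11)

Manhattan distance separates: Σwᵢ(|x−xᵢ|+|y−yᵢ|) = Σwᵢ|x−xᵢ| + Σwᵢ|y−yᵢ|, so x and y are optimised independently as 1-D weighted medians.
Total weight W = 145; half = 72.5.
x-coordinate, sorted with cumulative weight:
  x=1 (N3, w=25) cum 25
  x=1 (N4, w=10) cum 35
  x=5 (N2, w=60) cum 95  ← median
  x=11 (N1, w=50) cum 145
⇒ x* = 5
y-coordinate, sorted with cumulative weight:
  y=6 (N4, w=10) cum 10
  y=7 (N2, w=60) cum 70
  y=11 (N3, w=25) cum 95  ← median
  y=13 (N1, w=50) cum 145
⇒ y* = 11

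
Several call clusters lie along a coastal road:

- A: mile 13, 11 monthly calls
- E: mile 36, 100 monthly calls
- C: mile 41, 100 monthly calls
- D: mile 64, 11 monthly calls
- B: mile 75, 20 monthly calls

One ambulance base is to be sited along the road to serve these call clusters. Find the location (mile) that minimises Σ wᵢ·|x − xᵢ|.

x = 41

For a sum of weighted absolute distances on a line, the optimum is the weighted median (not the mean). Total weight W = 242; half-weight = 121.
Sort by position and accumulate weight:
  mile 13 (A, w=11) → cum 11
  mile 36 (E, w=100) → cum 111
  mile 41 (C, w=100) → cum 211  ≥ 121 → median here
  mile 64 (D, w=11) → cum 222
  mile 75 (B, w=20) → cum 242
Optimal location: mile 41.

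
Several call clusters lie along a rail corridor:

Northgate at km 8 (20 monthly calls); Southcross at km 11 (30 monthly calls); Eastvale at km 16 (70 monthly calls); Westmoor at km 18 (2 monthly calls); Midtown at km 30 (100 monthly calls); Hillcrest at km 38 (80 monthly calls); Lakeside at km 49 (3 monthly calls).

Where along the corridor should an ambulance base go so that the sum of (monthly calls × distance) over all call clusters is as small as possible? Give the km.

For a sum of weighted absolute distances on a line, the optimum is the weighted median (not the mean). Total weight W = 305; half-weight = 152.5.
Sort by position and accumulate weight:
  km 8 (Northgate, w=20) → cum 20
  km 11 (Southcross, w=30) → cum 50
  km 16 (Eastvale, w=70) → cum 120
  km 18 (Westmoor, w=2) → cum 122
  km 30 (Midtown, w=100) → cum 222  ≥ 152.5 → median here
  km 38 (Hillcrest, w=80) → cum 302
  km 49 (Lakeside, w=3) → cum 305
Optimal location: km 30.

x = 30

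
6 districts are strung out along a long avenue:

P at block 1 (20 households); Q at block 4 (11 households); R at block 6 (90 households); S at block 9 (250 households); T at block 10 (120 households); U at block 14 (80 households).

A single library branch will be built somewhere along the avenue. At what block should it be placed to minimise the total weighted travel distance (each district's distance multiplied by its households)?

x = 9

For a sum of weighted absolute distances on a line, the optimum is the weighted median (not the mean). Total weight W = 571; half-weight = 285.5.
Sort by position and accumulate weight:
  block 1 (P, w=20) → cum 20
  block 4 (Q, w=11) → cum 31
  block 6 (R, w=90) → cum 121
  block 9 (S, w=250) → cum 371  ≥ 285.5 → median here
  block 10 (T, w=120) → cum 491
  block 14 (U, w=80) → cum 571
Optimal location: block 9.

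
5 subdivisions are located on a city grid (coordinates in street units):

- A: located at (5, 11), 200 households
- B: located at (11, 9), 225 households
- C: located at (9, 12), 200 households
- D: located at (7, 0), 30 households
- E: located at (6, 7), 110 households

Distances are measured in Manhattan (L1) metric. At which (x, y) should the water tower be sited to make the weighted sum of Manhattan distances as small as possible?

(9, 11)

Manhattan distance separates: Σwᵢ(|x−xᵢ|+|y−yᵢ|) = Σwᵢ|x−xᵢ| + Σwᵢ|y−yᵢ|, so x and y are optimised independently as 1-D weighted medians.
Total weight W = 765; half = 382.5.
x-coordinate, sorted with cumulative weight:
  x=5 (A, w=200) cum 200
  x=6 (E, w=110) cum 310
  x=7 (D, w=30) cum 340
  x=9 (C, w=200) cum 540  ← median
  x=11 (B, w=225) cum 765
⇒ x* = 9
y-coordinate, sorted with cumulative weight:
  y=0 (D, w=30) cum 30
  y=7 (E, w=110) cum 140
  y=9 (B, w=225) cum 365
  y=11 (A, w=200) cum 565  ← median
  y=12 (C, w=200) cum 765
⇒ y* = 11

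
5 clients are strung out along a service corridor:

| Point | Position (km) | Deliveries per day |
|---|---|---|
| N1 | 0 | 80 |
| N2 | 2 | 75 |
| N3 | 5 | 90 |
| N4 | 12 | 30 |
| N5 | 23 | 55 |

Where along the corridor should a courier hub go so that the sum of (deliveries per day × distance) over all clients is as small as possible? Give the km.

For a sum of weighted absolute distances on a line, the optimum is the weighted median (not the mean). Total weight W = 330; half-weight = 165.
Sort by position and accumulate weight:
  km 0 (N1, w=80) → cum 80
  km 2 (N2, w=75) → cum 155
  km 5 (N3, w=90) → cum 245  ≥ 165 → median here
  km 12 (N4, w=30) → cum 275
  km 23 (N5, w=55) → cum 330
Optimal location: km 5.

x = 5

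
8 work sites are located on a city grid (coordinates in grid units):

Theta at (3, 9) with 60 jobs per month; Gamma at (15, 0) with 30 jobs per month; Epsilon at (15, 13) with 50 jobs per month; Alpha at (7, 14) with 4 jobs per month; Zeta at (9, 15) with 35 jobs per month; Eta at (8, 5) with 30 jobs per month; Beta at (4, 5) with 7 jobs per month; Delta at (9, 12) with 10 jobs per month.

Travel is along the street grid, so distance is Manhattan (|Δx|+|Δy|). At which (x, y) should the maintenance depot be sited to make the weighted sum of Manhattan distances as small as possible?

(9, 9)

Manhattan distance separates: Σwᵢ(|x−xᵢ|+|y−yᵢ|) = Σwᵢ|x−xᵢ| + Σwᵢ|y−yᵢ|, so x and y are optimised independently as 1-D weighted medians.
Total weight W = 226; half = 113.
x-coordinate, sorted with cumulative weight:
  x=3 (Theta, w=60) cum 60
  x=4 (Beta, w=7) cum 67
  x=7 (Alpha, w=4) cum 71
  x=8 (Eta, w=30) cum 101
  x=9 (Zeta, w=35) cum 136  ← median
  x=9 (Delta, w=10) cum 146
  x=15 (Gamma, w=30) cum 176
  x=15 (Epsilon, w=50) cum 226
⇒ x* = 9
y-coordinate, sorted with cumulative weight:
  y=0 (Gamma, w=30) cum 30
  y=5 (Eta, w=30) cum 60
  y=5 (Beta, w=7) cum 67
  y=9 (Theta, w=60) cum 127  ← median
  y=12 (Delta, w=10) cum 137
  y=13 (Epsilon, w=50) cum 187
  y=14 (Alpha, w=4) cum 191
  y=15 (Zeta, w=35) cum 226
⇒ y* = 9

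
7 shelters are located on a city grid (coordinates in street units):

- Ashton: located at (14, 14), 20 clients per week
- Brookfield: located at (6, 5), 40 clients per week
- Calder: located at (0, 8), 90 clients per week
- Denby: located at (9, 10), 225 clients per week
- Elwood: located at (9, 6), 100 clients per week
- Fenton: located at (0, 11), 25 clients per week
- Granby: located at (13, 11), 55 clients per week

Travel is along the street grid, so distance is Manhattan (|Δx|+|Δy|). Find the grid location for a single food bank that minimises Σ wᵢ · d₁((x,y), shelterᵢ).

(9, 10)

Manhattan distance separates: Σwᵢ(|x−xᵢ|+|y−yᵢ|) = Σwᵢ|x−xᵢ| + Σwᵢ|y−yᵢ|, so x and y are optimised independently as 1-D weighted medians.
Total weight W = 555; half = 277.5.
x-coordinate, sorted with cumulative weight:
  x=0 (Calder, w=90) cum 90
  x=0 (Fenton, w=25) cum 115
  x=6 (Brookfield, w=40) cum 155
  x=9 (Denby, w=225) cum 380  ← median
  x=9 (Elwood, w=100) cum 480
  x=13 (Granby, w=55) cum 535
  x=14 (Ashton, w=20) cum 555
⇒ x* = 9
y-coordinate, sorted with cumulative weight:
  y=5 (Brookfield, w=40) cum 40
  y=6 (Elwood, w=100) cum 140
  y=8 (Calder, w=90) cum 230
  y=10 (Denby, w=225) cum 455  ← median
  y=11 (Fenton, w=25) cum 480
  y=11 (Granby, w=55) cum 535
  y=14 (Ashton, w=20) cum 555
⇒ y* = 10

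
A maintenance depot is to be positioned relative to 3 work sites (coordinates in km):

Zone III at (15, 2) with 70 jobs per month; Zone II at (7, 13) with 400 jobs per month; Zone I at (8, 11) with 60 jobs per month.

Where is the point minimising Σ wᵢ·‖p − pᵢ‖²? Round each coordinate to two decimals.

(8.17, 11.32)

The minimiser of Σwᵢ‖p−pᵢ‖² is the weighted centroid p* = (Σwᵢpᵢ)/(Σwᵢ).
Σwᵢ = 530.
Σwᵢxᵢ = 70·15 + 400·7 + 60·8 = 4330.
Σwᵢyᵢ = 70·2 + 400·13 + 60·11 = 6000.
x* = 4330/530 = 8.17, y* = 6000/530 = 11.32.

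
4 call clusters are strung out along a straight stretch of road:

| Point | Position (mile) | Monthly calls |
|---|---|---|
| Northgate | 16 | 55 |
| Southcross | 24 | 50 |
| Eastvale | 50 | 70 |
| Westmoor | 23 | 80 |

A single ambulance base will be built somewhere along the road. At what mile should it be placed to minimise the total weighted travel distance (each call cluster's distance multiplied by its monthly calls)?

x = 23

For a sum of weighted absolute distances on a line, the optimum is the weighted median (not the mean). Total weight W = 255; half-weight = 127.5.
Sort by position and accumulate weight:
  mile 16 (Northgate, w=55) → cum 55
  mile 23 (Westmoor, w=80) → cum 135  ≥ 127.5 → median here
  mile 24 (Southcross, w=50) → cum 185
  mile 50 (Eastvale, w=70) → cum 255
Optimal location: mile 23.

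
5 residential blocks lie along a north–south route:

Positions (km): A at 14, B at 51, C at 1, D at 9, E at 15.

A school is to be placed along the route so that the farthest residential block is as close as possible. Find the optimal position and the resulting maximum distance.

location 26, max distance 25

The 1-center on a line is the midpoint of the two extreme points: leftmost at 1, rightmost at 51.
Optimal location = (1 + 51)/2 = 26; maximum distance = (51 − 1)/2 = 25.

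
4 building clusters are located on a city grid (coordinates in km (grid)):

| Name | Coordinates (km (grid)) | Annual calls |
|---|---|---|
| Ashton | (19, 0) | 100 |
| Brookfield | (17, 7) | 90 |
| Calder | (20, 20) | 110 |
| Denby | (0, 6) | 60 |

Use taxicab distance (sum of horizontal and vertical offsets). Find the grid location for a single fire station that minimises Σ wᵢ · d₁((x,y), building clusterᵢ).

Manhattan distance separates: Σwᵢ(|x−xᵢ|+|y−yᵢ|) = Σwᵢ|x−xᵢ| + Σwᵢ|y−yᵢ|, so x and y are optimised independently as 1-D weighted medians.
Total weight W = 360; half = 180.
x-coordinate, sorted with cumulative weight:
  x=0 (Denby, w=60) cum 60
  x=17 (Brookfield, w=90) cum 150
  x=19 (Ashton, w=100) cum 250  ← median
  x=20 (Calder, w=110) cum 360
⇒ x* = 19
y-coordinate, sorted with cumulative weight:
  y=0 (Ashton, w=100) cum 100
  y=6 (Denby, w=60) cum 160
  y=7 (Brookfield, w=90) cum 250  ← median
  y=20 (Calder, w=110) cum 360
⇒ y* = 7

(19, 7)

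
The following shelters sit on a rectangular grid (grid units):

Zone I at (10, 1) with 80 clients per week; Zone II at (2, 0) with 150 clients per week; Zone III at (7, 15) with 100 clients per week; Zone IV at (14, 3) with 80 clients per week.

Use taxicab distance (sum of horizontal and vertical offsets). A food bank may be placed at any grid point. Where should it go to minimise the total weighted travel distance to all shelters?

(7, 1)

Manhattan distance separates: Σwᵢ(|x−xᵢ|+|y−yᵢ|) = Σwᵢ|x−xᵢ| + Σwᵢ|y−yᵢ|, so x and y are optimised independently as 1-D weighted medians.
Total weight W = 410; half = 205.
x-coordinate, sorted with cumulative weight:
  x=2 (Zone II, w=150) cum 150
  x=7 (Zone III, w=100) cum 250  ← median
  x=10 (Zone I, w=80) cum 330
  x=14 (Zone IV, w=80) cum 410
⇒ x* = 7
y-coordinate, sorted with cumulative weight:
  y=0 (Zone II, w=150) cum 150
  y=1 (Zone I, w=80) cum 230  ← median
  y=3 (Zone IV, w=80) cum 310
  y=15 (Zone III, w=100) cum 410
⇒ y* = 1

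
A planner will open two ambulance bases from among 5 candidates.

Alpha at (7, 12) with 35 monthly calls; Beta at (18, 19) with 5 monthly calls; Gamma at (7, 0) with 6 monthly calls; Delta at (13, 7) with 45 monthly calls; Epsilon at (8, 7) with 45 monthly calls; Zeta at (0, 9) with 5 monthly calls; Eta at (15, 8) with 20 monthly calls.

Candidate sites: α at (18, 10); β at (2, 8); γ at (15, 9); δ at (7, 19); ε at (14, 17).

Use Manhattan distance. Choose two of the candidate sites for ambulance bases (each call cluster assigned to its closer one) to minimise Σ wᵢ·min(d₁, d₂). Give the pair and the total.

{β, γ}, total 988

Evaluate every pair (each demand assigned to the nearer of the two):
  {β, γ}: total = 988
  {γ, δ}: total = 1082
  {γ, ε}: total = 1197
  {α, γ}: total = 1212
  {α, β}: total = 1228
  {β, ε}: total = 1448
  {β, δ}: total = 1508
  {α, δ}: total = 1534
  {α, ε}: total = 1716
  {δ, ε}: total = 1754
Best pair: {β, γ} with total 988.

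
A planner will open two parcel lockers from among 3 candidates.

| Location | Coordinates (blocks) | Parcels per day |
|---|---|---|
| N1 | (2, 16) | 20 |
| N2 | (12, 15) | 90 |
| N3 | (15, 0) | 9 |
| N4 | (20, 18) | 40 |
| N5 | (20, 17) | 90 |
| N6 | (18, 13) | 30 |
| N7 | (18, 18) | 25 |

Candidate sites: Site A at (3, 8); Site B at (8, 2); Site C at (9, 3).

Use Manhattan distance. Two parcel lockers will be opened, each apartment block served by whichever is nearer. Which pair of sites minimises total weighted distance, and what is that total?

Evaluate every pair (each demand assigned to the nearer of the two):
  {Site A, Site C}: total = 6071
  {Site B, Site C}: total = 6291
  {Site A, Site B}: total = 6346
Best pair: {Site A, Site C} with total 6071.

{Site A, Site C}, total 6071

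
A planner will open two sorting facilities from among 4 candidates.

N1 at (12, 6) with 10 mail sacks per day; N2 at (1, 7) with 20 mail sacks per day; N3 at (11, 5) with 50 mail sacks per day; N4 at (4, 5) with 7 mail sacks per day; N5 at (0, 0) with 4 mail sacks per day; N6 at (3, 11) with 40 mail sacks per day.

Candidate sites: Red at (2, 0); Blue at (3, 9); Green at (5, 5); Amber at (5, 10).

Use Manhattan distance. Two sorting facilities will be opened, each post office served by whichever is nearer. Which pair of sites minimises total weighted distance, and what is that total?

Evaluate every pair (each demand assigned to the nearer of the two):
  {Blue, Green}: total = 587
  {Green, Amber}: total = 667
  {Red, Green}: total = 835
  {Blue, Amber}: total = 903
  {Red, Blue}: total = 923
  {Red, Amber}: total = 970
Best pair: {Blue, Green} with total 587.

{Blue, Green}, total 587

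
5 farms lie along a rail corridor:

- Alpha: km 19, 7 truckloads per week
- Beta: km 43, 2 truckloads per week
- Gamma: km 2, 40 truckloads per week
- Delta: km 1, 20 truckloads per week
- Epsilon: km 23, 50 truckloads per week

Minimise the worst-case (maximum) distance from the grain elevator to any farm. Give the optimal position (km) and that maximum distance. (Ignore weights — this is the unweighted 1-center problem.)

The 1-center on a line is the midpoint of the two extreme points: leftmost at 1, rightmost at 43.
Optimal location = (1 + 43)/2 = 22; maximum distance = (43 − 1)/2 = 21.

location 22, max distance 21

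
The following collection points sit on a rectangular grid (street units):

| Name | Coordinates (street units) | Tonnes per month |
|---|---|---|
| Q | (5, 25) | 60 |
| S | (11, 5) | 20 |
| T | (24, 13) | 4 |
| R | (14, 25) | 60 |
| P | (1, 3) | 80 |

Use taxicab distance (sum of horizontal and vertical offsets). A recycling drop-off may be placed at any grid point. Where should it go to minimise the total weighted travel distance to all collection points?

Manhattan distance separates: Σwᵢ(|x−xᵢ|+|y−yᵢ|) = Σwᵢ|x−xᵢ| + Σwᵢ|y−yᵢ|, so x and y are optimised independently as 1-D weighted medians.
Total weight W = 224; half = 112.
x-coordinate, sorted with cumulative weight:
  x=1 (P, w=80) cum 80
  x=5 (Q, w=60) cum 140  ← median
  x=11 (S, w=20) cum 160
  x=14 (R, w=60) cum 220
  x=24 (T, w=4) cum 224
⇒ x* = 5
y-coordinate, sorted with cumulative weight:
  y=3 (P, w=80) cum 80
  y=5 (S, w=20) cum 100
  y=13 (T, w=4) cum 104
  y=25 (Q, w=60) cum 164  ← median
  y=25 (R, w=60) cum 224
⇒ y* = 25

(5, 25)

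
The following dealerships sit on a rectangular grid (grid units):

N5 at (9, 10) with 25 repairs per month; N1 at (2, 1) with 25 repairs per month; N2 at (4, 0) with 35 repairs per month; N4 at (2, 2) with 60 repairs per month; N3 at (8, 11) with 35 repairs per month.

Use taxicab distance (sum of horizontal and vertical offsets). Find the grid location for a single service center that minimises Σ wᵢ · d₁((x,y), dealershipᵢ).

Manhattan distance separates: Σwᵢ(|x−xᵢ|+|y−yᵢ|) = Σwᵢ|x−xᵢ| + Σwᵢ|y−yᵢ|, so x and y are optimised independently as 1-D weighted medians.
Total weight W = 180; half = 90.
x-coordinate, sorted with cumulative weight:
  x=2 (N1, w=25) cum 25
  x=2 (N4, w=60) cum 85
  x=4 (N2, w=35) cum 120  ← median
  x=8 (N3, w=35) cum 155
  x=9 (N5, w=25) cum 180
⇒ x* = 4
y-coordinate, sorted with cumulative weight:
  y=0 (N2, w=35) cum 35
  y=1 (N1, w=25) cum 60
  y=2 (N4, w=60) cum 120  ← median
  y=10 (N5, w=25) cum 145
  y=11 (N3, w=35) cum 180
⇒ y* = 2

(4, 2)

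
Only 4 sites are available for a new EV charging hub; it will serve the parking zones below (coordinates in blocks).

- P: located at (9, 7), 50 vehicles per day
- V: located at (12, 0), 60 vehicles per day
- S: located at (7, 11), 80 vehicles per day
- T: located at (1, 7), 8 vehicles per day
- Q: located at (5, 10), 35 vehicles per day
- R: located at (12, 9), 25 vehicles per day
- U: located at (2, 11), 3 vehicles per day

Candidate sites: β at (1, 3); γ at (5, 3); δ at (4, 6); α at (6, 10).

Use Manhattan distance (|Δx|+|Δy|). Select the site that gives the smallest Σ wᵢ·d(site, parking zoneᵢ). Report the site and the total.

Total weighted distance at each candidate:
  β (1, 3): total = 3429
  γ (5, 3): total = 2467
  δ (4, 6): total = 2283
  α (6, 10): total = 1709
Minimum is at α with total 1709 blocks.

α, total 1709 blocks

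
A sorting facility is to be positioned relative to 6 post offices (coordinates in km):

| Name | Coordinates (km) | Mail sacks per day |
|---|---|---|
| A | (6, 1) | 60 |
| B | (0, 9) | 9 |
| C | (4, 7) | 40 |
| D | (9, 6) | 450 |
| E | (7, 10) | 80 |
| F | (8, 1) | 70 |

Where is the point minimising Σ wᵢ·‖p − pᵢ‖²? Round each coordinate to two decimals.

The minimiser of Σwᵢ‖p−pᵢ‖² is the weighted centroid p* = (Σwᵢpᵢ)/(Σwᵢ).
Σwᵢ = 709.
Σwᵢxᵢ = 60·6 + 9·0 + 40·4 + 450·9 + 80·7 + 70·8 = 5690.
Σwᵢyᵢ = 60·1 + 9·9 + 40·7 + 450·6 + 80·10 + 70·1 = 3991.
x* = 5690/709 = 8.03, y* = 3991/709 = 5.63.

(8.03, 5.63)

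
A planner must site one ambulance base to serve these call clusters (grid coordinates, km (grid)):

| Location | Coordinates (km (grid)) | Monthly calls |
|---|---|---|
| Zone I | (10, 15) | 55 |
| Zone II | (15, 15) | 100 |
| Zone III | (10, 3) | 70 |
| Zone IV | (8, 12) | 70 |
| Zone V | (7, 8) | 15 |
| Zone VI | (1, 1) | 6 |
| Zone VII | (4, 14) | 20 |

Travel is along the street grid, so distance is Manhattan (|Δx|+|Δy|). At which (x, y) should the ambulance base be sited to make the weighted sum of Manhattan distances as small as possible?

(10, 14)

Manhattan distance separates: Σwᵢ(|x−xᵢ|+|y−yᵢ|) = Σwᵢ|x−xᵢ| + Σwᵢ|y−yᵢ|, so x and y are optimised independently as 1-D weighted medians.
Total weight W = 336; half = 168.
x-coordinate, sorted with cumulative weight:
  x=1 (Zone VI, w=6) cum 6
  x=4 (Zone VII, w=20) cum 26
  x=7 (Zone V, w=15) cum 41
  x=8 (Zone IV, w=70) cum 111
  x=10 (Zone I, w=55) cum 166
  x=10 (Zone III, w=70) cum 236  ← median
  x=15 (Zone II, w=100) cum 336
⇒ x* = 10
y-coordinate, sorted with cumulative weight:
  y=1 (Zone VI, w=6) cum 6
  y=3 (Zone III, w=70) cum 76
  y=8 (Zone V, w=15) cum 91
  y=12 (Zone IV, w=70) cum 161
  y=14 (Zone VII, w=20) cum 181  ← median
  y=15 (Zone I, w=55) cum 236
  y=15 (Zone II, w=100) cum 336
⇒ y* = 14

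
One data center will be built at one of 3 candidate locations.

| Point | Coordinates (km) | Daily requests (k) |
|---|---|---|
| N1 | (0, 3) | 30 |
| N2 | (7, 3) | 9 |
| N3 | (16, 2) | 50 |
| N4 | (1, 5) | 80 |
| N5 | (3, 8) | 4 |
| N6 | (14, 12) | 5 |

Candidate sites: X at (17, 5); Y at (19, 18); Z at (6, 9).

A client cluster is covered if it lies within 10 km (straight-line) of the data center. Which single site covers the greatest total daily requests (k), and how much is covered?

Z, covering 128

Coverage radius r = 10 km; a point is covered iff (Δx)²+(Δy)² ≤ 10² = 100.
  X (17, 5): covers {N3, N6} → 55
  Y (19, 18): covers {N6} → 5
  Z (6, 9): covers {N1, N2, N4, N5, N6} → 128
Maximum coverage at Z: 128 daily requests (k).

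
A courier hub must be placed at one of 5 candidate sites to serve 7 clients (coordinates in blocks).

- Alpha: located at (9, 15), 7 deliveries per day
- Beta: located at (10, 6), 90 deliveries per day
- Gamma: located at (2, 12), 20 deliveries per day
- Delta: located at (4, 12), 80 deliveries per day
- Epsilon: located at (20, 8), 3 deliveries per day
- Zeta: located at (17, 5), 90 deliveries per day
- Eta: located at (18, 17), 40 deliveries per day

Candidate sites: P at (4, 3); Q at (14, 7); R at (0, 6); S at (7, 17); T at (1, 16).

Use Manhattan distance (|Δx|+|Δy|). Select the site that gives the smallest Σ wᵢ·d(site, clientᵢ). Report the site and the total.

Total weighted distance at each candidate:
  P (4, 3): total = 4402
  Q (14, 7): total = 3112
  R (0, 6): total = 4832
  S (7, 17): total = 4614
  T (1, 16): total = 5664
Minimum is at Q with total 3112 blocks.

Q, total 3112 blocks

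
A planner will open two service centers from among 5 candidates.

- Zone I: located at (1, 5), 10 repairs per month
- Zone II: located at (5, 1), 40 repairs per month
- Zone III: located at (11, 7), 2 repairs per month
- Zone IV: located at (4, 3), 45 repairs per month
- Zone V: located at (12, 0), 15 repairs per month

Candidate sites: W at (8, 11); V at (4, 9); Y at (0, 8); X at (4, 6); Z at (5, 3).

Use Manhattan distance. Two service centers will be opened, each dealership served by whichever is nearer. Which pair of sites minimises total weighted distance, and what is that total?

{X, Z}, total 331

Evaluate every pair (each demand assigned to the nearer of the two):
  {X, Z}: total = 331
  {Y, Z}: total = 335
  {W, Z}: total = 349
  {V, Z}: total = 353
  {W, X}: total = 639
  {V, X}: total = 641
  {Y, X}: total = 641
  {W, V}: total = 939
  {V, Y}: total = 943
  {W, Y}: total = 1164
Best pair: {X, Z} with total 331.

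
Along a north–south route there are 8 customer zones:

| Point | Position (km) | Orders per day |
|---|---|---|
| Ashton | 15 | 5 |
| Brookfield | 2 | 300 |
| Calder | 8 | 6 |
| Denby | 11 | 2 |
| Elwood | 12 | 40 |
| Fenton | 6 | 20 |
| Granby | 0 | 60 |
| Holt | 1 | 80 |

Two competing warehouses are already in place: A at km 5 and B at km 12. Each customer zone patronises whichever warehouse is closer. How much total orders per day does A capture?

466

The indifferent point is the midpoint (5+12)/2 = 8.5; customer zones left of it (closer to A at 5) go to A, those right go to B.
  Granby at 0 (w=60) → A
  Holt at 1 (w=80) → A
  Brookfield at 2 (w=300) → A
  Fenton at 6 (w=20) → A
  Calder at 8 (w=6) → A
  Denby at 11 (w=2) → B
  Elwood at 12 (w=40) → B
  Ashton at 15 (w=5) → B
A captures 466; B captures 47.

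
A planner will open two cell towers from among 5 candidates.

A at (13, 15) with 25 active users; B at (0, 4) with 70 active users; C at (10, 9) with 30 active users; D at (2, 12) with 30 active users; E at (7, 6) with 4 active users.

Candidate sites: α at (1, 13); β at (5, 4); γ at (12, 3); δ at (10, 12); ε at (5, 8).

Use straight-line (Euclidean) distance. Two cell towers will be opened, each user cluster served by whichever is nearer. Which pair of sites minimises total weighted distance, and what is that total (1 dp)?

Evaluate every pair (each demand assigned to the nearer of the two):
  {β, δ}: total = 797.4
  {δ, ε}: total = 805.6
  {α, δ}: total = 899.2
  {α, β}: total = 920.0
  {α, ε}: total = 920.7
  {β, ε}: total = 930.0
  {γ, ε}: total = 1028.3
  {β, γ}: total = 1108.4
  {α, γ}: total = 1190.4
  {γ, δ}: total = 1302.3
Best pair: {β, δ} with total 797.4.

{β, δ}, total 797.4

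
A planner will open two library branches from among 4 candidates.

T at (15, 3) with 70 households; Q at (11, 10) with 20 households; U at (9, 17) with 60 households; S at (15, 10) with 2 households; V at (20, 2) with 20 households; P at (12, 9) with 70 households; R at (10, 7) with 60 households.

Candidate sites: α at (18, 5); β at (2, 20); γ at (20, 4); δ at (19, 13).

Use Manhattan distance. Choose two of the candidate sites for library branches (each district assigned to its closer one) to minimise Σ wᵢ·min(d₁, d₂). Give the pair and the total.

Evaluate every pair (each demand assigned to the nearer of the two):
  {α, β}: total = 2606
  {α, δ}: total = 2824
  {β, γ}: total = 3072
  {γ, δ}: total = 3084
  {α, γ}: total = 3206
  {β, δ}: total = 3724
Best pair: {α, β} with total 2606.

{α, β}, total 2606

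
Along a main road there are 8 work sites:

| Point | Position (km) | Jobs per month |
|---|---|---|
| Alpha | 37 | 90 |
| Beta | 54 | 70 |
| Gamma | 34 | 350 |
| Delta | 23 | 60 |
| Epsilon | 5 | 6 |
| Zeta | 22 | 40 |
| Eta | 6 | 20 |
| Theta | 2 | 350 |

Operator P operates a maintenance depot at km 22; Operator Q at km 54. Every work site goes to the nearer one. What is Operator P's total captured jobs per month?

The indifferent point is the midpoint (22+54)/2 = 38; work sites left of it (closer to Operator P at 22) go to Operator P, those right go to Operator Q.
  Theta at 2 (w=350) → Operator P
  Epsilon at 5 (w=6) → Operator P
  Eta at 6 (w=20) → Operator P
  Zeta at 22 (w=40) → Operator P
  Delta at 23 (w=60) → Operator P
  Gamma at 34 (w=350) → Operator P
  Alpha at 37 (w=90) → Operator P
  Beta at 54 (w=70) → Operator Q
Operator P captures 916; Operator Q captures 70.

916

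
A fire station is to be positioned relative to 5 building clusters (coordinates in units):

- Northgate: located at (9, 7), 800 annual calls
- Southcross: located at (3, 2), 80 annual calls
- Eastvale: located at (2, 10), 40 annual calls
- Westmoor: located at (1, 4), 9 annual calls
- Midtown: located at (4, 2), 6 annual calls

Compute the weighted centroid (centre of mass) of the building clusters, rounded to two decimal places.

The minimiser of Σwᵢ‖p−pᵢ‖² is the weighted centroid p* = (Σwᵢpᵢ)/(Σwᵢ).
Σwᵢ = 935.
Σwᵢxᵢ = 800·9 + 80·3 + 40·2 + 9·1 + 6·4 = 7553.
Σwᵢyᵢ = 800·7 + 80·2 + 40·10 + 9·4 + 6·2 = 6208.
x* = 7553/935 = 8.08, y* = 6208/935 = 6.64.

(8.08, 6.64)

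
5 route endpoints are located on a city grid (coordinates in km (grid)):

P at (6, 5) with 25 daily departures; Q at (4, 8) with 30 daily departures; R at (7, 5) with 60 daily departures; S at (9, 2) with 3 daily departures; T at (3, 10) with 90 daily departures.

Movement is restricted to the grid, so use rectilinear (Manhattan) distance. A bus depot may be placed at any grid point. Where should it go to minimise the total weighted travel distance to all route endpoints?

Manhattan distance separates: Σwᵢ(|x−xᵢ|+|y−yᵢ|) = Σwᵢ|x−xᵢ| + Σwᵢ|y−yᵢ|, so x and y are optimised independently as 1-D weighted medians.
Total weight W = 208; half = 104.
x-coordinate, sorted with cumulative weight:
  x=3 (T, w=90) cum 90
  x=4 (Q, w=30) cum 120  ← median
  x=6 (P, w=25) cum 145
  x=7 (R, w=60) cum 205
  x=9 (S, w=3) cum 208
⇒ x* = 4
y-coordinate, sorted with cumulative weight:
  y=2 (S, w=3) cum 3
  y=5 (P, w=25) cum 28
  y=5 (R, w=60) cum 88
  y=8 (Q, w=30) cum 118  ← median
  y=10 (T, w=90) cum 208
⇒ y* = 8

(4, 8)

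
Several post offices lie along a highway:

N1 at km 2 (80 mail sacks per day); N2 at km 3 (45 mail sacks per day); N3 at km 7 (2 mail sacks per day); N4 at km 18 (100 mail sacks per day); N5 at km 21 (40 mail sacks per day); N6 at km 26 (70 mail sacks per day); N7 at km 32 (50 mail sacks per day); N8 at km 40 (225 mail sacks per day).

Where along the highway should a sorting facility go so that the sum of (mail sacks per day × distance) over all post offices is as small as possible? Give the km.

For a sum of weighted absolute distances on a line, the optimum is the weighted median (not the mean). Total weight W = 612; half-weight = 306.
Sort by position and accumulate weight:
  km 2 (N1, w=80) → cum 80
  km 3 (N2, w=45) → cum 125
  km 7 (N3, w=2) → cum 127
  km 18 (N4, w=100) → cum 227
  km 21 (N5, w=40) → cum 267
  km 26 (N6, w=70) → cum 337  ≥ 306 → median here
  km 32 (N7, w=50) → cum 387
  km 40 (N8, w=225) → cum 612
Optimal location: km 26.

x = 26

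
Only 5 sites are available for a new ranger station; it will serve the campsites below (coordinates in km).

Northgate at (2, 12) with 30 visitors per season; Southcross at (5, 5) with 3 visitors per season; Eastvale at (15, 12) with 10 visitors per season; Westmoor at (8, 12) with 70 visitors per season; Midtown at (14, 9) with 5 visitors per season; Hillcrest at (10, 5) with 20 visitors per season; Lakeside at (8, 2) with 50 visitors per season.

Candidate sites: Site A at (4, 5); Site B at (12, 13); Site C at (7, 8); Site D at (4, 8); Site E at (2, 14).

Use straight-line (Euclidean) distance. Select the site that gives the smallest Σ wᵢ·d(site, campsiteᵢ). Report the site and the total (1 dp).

Site C, total 1005.3 km

Total weighted distance at each candidate:
  Site A (4, 5): total = 1340.0
  Site B (12, 13): total = 1426.1
  Site C (7, 8): total = 1005.3
  Site D (4, 8): total = 1201.6
  Site E (2, 14): total = 1639.4
Minimum is at Site C with total 1005.3 km.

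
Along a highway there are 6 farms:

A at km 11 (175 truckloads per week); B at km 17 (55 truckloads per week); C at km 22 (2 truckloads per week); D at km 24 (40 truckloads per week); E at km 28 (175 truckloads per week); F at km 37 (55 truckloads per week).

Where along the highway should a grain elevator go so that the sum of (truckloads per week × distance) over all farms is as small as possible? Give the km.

For a sum of weighted absolute distances on a line, the optimum is the weighted median (not the mean). Total weight W = 502; half-weight = 251.
Sort by position and accumulate weight:
  km 11 (A, w=175) → cum 175
  km 17 (B, w=55) → cum 230
  km 22 (C, w=2) → cum 232
  km 24 (D, w=40) → cum 272  ≥ 251 → median here
  km 28 (E, w=175) → cum 447
  km 37 (F, w=55) → cum 502
Optimal location: km 24.

x = 24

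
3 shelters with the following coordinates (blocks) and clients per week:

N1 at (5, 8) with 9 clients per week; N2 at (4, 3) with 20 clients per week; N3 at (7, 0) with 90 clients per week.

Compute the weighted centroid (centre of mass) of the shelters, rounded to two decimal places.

The minimiser of Σwᵢ‖p−pᵢ‖² is the weighted centroid p* = (Σwᵢpᵢ)/(Σwᵢ).
Σwᵢ = 119.
Σwᵢxᵢ = 9·5 + 20·4 + 90·7 = 755.
Σwᵢyᵢ = 9·8 + 20·3 + 90·0 = 132.
x* = 755/119 = 6.34, y* = 132/119 = 1.11.

(6.34, 1.11)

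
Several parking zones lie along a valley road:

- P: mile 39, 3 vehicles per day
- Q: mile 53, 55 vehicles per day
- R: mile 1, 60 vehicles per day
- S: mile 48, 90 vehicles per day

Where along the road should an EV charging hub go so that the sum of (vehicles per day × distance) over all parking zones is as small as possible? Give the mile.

For a sum of weighted absolute distances on a line, the optimum is the weighted median (not the mean). Total weight W = 208; half-weight = 104.
Sort by position and accumulate weight:
  mile 1 (R, w=60) → cum 60
  mile 39 (P, w=3) → cum 63
  mile 48 (S, w=90) → cum 153  ≥ 104 → median here
  mile 53 (Q, w=55) → cum 208
Optimal location: mile 48.

x = 48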